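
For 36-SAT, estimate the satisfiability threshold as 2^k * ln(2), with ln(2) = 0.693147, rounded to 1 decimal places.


Using the asymptotic formula: threshold ~ 2^k * ln(2).
2^36 = 68719476736.
68719476736 * 0.693147 = 47632699141.1.

47632699141.1


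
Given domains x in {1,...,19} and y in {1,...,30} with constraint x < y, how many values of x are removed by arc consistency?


For the constraint x < y, x needs a supporting value in y's domain.
x can be at most 29 (one less than y's maximum).
Valid x values from domain: 19 out of 19.
Pruned = 19 - 19 = 0.

0


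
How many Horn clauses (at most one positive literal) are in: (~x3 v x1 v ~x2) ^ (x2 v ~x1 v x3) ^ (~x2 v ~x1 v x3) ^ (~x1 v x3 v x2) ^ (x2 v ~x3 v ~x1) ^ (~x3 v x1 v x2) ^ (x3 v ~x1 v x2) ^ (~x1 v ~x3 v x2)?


A Horn clause has at most one positive literal.
Clause 1: 1 positive lit(s) -> Horn
Clause 2: 2 positive lit(s) -> not Horn
Clause 3: 1 positive lit(s) -> Horn
Clause 4: 2 positive lit(s) -> not Horn
Clause 5: 1 positive lit(s) -> Horn
Clause 6: 2 positive lit(s) -> not Horn
Clause 7: 2 positive lit(s) -> not Horn
Clause 8: 1 positive lit(s) -> Horn
Total Horn clauses = 4.

4


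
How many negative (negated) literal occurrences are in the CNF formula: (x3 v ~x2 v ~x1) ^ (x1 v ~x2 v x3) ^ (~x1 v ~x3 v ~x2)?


Scan each clause for negated literals.
Clause 1: 2 negative; Clause 2: 1 negative; Clause 3: 3 negative.
Total negative literal occurrences = 6.

6


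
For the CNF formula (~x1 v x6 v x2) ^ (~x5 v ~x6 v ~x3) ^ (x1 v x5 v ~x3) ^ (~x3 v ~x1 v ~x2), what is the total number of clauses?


Each group enclosed in parentheses joined by ^ is one clause.
Counting the conjuncts: 4 clauses.

4


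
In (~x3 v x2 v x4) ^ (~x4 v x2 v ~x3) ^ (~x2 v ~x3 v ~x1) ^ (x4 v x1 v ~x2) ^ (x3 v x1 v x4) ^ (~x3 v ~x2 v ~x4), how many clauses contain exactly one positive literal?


A definite clause has exactly one positive literal.
Clause 1: 2 positive -> not definite
Clause 2: 1 positive -> definite
Clause 3: 0 positive -> not definite
Clause 4: 2 positive -> not definite
Clause 5: 3 positive -> not definite
Clause 6: 0 positive -> not definite
Definite clause count = 1.

1


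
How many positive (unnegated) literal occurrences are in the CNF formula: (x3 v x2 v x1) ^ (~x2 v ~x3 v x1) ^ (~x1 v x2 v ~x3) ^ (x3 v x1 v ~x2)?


Scan each clause for unnegated literals.
Clause 1: 3 positive; Clause 2: 1 positive; Clause 3: 1 positive; Clause 4: 2 positive.
Total positive literal occurrences = 7.

7


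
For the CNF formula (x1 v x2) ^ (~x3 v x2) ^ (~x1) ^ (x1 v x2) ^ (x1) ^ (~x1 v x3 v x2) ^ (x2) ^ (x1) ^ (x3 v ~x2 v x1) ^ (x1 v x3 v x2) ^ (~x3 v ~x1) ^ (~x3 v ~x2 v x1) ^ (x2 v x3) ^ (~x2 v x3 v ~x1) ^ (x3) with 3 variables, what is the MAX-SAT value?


Enumerate all 8 truth assignments.
For each, count how many of the 15 clauses are satisfied.
The formula is not fully satisfiable, so the maximum is below 15.
Maximum simultaneously satisfiable clauses = 13.

13


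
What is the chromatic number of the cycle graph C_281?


An odd cycle cannot be 2-colored: alternating two colors around the cycle returns to the start with a conflict.
Since 281 is odd, three colors are required (and three suffice).
Chromatic number = 3.

3


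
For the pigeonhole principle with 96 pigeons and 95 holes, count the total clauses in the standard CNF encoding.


The PHP encoding has two parts:
1) At-least-one-hole clauses: 96 (one per pigeon, each with 95 literals).
2) At-most-one-pigeon-per-hole clauses: 95 holes * C(96,2) = 95 * 4560 = 433200.
Total clauses = 96 + 433200 = 433296.

433296


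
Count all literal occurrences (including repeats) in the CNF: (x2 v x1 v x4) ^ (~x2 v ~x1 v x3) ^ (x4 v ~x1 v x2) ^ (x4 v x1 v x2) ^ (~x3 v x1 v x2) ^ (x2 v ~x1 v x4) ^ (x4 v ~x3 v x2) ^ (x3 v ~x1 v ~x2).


Clause lengths: 3, 3, 3, 3, 3, 3, 3, 3.
Sum = 3 + 3 + 3 + 3 + 3 + 3 + 3 + 3 = 24.

24


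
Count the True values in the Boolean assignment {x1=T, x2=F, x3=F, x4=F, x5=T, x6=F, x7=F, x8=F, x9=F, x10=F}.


The weight is the number of variables assigned True.
True variables: x1, x5.
Weight = 2.

2


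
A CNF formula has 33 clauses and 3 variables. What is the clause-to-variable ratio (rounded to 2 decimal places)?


Clause-to-variable ratio = clauses / variables.
33 / 3 = 11.0.

11.0


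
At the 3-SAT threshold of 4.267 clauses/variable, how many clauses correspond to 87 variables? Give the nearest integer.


The 3-SAT phase transition occurs at approximately 4.267 clauses per variable.
m = 4.267 * 87 = 371.229.
Rounded to nearest integer: 371.

371


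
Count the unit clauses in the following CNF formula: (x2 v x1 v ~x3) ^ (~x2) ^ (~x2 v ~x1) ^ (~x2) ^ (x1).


A unit clause contains exactly one literal.
Unit clauses found: (~x2), (~x2), (x1).
Count = 3.

3


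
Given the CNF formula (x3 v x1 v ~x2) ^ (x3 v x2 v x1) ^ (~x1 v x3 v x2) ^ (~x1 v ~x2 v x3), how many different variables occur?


Identify each distinct variable in the formula.
Variables found: x1, x2, x3.
Total distinct variables = 3.

3


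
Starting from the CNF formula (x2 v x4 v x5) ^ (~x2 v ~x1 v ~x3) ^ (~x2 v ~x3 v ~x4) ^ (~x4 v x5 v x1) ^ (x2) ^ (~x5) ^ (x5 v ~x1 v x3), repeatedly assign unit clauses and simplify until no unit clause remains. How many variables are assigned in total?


Unit propagation repeatedly assigns the literal in any unit clause, then simplifies.
Assignments in order: x2 = T, x5 = F.
No further unit clauses remain.
Total variables assigned = 2.

2


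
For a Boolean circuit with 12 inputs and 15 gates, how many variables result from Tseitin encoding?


The Tseitin transformation introduces one auxiliary variable per gate.
Total variables = inputs + gates = 12 + 15 = 27.

27


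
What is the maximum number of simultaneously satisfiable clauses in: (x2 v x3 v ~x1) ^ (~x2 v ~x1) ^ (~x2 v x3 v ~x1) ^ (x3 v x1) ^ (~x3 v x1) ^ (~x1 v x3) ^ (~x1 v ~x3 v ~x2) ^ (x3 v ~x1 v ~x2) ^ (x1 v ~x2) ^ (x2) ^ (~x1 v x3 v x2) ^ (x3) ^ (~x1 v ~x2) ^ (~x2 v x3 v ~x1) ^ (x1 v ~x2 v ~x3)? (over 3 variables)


Enumerate all 8 truth assignments.
For each, count how many of the 15 clauses are satisfied.
The formula is not fully satisfiable, so the maximum is below 15.
Maximum simultaneously satisfiable clauses = 14.

14


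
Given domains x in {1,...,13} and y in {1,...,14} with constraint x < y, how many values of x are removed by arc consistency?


For the constraint x < y, x needs a supporting value in y's domain.
x can be at most 13 (one less than y's maximum).
Valid x values from domain: 13 out of 13.
Pruned = 13 - 13 = 0.

0


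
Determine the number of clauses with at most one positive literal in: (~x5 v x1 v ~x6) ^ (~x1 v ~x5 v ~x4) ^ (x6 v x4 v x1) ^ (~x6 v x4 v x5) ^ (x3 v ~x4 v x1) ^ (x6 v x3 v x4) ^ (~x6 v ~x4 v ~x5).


A Horn clause has at most one positive literal.
Clause 1: 1 positive lit(s) -> Horn
Clause 2: 0 positive lit(s) -> Horn
Clause 3: 3 positive lit(s) -> not Horn
Clause 4: 2 positive lit(s) -> not Horn
Clause 5: 2 positive lit(s) -> not Horn
Clause 6: 3 positive lit(s) -> not Horn
Clause 7: 0 positive lit(s) -> Horn
Total Horn clauses = 3.

3


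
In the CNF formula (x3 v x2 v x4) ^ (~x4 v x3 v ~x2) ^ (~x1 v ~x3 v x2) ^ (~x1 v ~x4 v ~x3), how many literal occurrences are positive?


Scan each clause for unnegated literals.
Clause 1: 3 positive; Clause 2: 1 positive; Clause 3: 1 positive; Clause 4: 0 positive.
Total positive literal occurrences = 5.

5


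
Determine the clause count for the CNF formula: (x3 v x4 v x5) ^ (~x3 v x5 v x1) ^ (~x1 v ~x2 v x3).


Each group enclosed in parentheses joined by ^ is one clause.
Counting the conjuncts: 3 clauses.

3


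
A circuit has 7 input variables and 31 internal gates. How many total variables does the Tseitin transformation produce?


The Tseitin transformation introduces one auxiliary variable per gate.
Total variables = inputs + gates = 7 + 31 = 38.

38


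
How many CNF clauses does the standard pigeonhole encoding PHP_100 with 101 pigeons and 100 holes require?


The PHP encoding has two parts:
1) At-least-one-hole clauses: 101 (one per pigeon, each with 100 literals).
2) At-most-one-pigeon-per-hole clauses: 100 holes * C(101,2) = 100 * 5050 = 505000.
Total clauses = 101 + 505000 = 505101.

505101


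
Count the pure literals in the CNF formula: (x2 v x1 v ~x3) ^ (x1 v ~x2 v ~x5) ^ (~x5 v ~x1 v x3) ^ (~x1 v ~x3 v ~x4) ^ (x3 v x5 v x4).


A pure literal appears in only one polarity across all clauses.
No pure literals found.
Count = 0.

0


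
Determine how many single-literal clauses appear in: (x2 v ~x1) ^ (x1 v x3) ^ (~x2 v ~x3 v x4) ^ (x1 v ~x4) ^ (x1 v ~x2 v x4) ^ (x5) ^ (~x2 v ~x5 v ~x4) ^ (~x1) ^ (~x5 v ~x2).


A unit clause contains exactly one literal.
Unit clauses found: (x5), (~x1).
Count = 2.

2


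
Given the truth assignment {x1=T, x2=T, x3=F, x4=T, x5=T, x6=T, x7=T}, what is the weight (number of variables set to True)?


The weight is the number of variables assigned True.
True variables: x1, x2, x4, x5, x6, x7.
Weight = 6.

6


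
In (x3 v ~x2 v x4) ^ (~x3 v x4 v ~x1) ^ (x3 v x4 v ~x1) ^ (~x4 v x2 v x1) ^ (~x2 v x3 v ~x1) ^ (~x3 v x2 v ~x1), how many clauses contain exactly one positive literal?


A definite clause has exactly one positive literal.
Clause 1: 2 positive -> not definite
Clause 2: 1 positive -> definite
Clause 3: 2 positive -> not definite
Clause 4: 2 positive -> not definite
Clause 5: 1 positive -> definite
Clause 6: 1 positive -> definite
Definite clause count = 3.

3


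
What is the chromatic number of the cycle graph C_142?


A cycle on an even number of vertices is bipartite: alternate two colors around the cycle.
Since 142 is even, two colors suffice, and at least two are needed because the graph has edges.
Chromatic number = 2.

2


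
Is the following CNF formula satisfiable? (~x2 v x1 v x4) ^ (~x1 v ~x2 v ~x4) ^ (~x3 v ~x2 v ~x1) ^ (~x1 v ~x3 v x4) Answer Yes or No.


Check all 16 possible truth assignments.
Number of satisfying assignments found: 10.
The formula is satisfiable.

Yes


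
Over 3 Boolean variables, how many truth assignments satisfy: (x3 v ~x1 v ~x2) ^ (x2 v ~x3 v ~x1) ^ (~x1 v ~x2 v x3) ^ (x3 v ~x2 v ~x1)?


Enumerate all 8 truth assignments over 3 variables.
Test each against every clause.
Satisfying assignments found: 6.

6


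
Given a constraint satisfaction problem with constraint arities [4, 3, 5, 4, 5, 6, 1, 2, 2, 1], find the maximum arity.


The arities are: 4, 3, 5, 4, 5, 6, 1, 2, 2, 1.
Scan for the maximum value.
Maximum arity = 6.

6


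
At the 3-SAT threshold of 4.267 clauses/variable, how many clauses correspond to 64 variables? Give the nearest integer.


The 3-SAT phase transition occurs at approximately 4.267 clauses per variable.
m = 4.267 * 64 = 273.088.
Rounded to nearest integer: 273.

273


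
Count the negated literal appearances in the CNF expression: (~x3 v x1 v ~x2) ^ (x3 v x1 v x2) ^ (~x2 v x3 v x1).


Scan each clause for negated literals.
Clause 1: 2 negative; Clause 2: 0 negative; Clause 3: 1 negative.
Total negative literal occurrences = 3.

3


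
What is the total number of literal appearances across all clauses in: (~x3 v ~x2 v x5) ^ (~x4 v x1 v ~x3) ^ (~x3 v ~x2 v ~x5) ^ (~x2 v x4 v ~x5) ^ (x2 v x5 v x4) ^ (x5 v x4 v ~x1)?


Clause lengths: 3, 3, 3, 3, 3, 3.
Sum = 3 + 3 + 3 + 3 + 3 + 3 = 18.

18


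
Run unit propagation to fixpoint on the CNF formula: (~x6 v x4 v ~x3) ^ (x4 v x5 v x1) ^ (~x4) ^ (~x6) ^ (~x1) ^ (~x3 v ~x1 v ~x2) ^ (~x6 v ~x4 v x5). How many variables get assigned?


Unit propagation repeatedly assigns the literal in any unit clause, then simplifies.
Assignments in order: x4 = F, x6 = F, x1 = F, x5 = T.
No further unit clauses remain.
Total variables assigned = 4.

4


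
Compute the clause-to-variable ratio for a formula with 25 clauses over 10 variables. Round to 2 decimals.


Clause-to-variable ratio = clauses / variables.
25 / 10 = 2.5.

2.5


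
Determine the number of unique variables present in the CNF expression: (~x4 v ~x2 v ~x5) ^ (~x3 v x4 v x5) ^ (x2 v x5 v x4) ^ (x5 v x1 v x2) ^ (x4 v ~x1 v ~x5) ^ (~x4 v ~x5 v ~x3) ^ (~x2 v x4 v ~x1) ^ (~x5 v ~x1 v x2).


Identify each distinct variable in the formula.
Variables found: x1, x2, x3, x4, x5.
Total distinct variables = 5.

5


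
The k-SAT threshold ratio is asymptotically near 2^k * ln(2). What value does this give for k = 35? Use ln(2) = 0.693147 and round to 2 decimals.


Using the asymptotic formula: threshold ~ 2^k * ln(2).
2^35 = 34359738368.
34359738368 * 0.693147 = 23816349570.56.

23816349570.56


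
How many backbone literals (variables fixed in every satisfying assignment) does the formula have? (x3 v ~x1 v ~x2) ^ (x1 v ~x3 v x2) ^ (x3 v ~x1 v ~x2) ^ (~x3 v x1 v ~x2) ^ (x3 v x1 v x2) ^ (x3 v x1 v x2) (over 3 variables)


Find all satisfying assignments: 4 model(s).
Check which variables have the same value in every model.
No variable is fixed across all models.
Backbone size = 0.

0


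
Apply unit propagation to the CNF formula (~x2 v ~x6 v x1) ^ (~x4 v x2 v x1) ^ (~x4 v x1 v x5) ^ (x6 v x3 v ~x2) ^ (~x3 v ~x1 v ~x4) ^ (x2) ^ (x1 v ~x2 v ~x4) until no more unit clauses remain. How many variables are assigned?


Unit propagation repeatedly assigns the literal in any unit clause, then simplifies.
Assignments in order: x2 = T.
No further unit clauses remain.
Total variables assigned = 1.

1


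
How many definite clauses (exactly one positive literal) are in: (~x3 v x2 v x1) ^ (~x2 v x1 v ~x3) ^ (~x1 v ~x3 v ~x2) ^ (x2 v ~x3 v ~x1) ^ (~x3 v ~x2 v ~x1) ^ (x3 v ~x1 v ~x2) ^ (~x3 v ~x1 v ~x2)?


A definite clause has exactly one positive literal.
Clause 1: 2 positive -> not definite
Clause 2: 1 positive -> definite
Clause 3: 0 positive -> not definite
Clause 4: 1 positive -> definite
Clause 5: 0 positive -> not definite
Clause 6: 1 positive -> definite
Clause 7: 0 positive -> not definite
Definite clause count = 3.

3


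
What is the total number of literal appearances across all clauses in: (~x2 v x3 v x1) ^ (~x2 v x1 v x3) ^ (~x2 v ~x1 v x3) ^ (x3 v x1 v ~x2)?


Clause lengths: 3, 3, 3, 3.
Sum = 3 + 3 + 3 + 3 = 12.

12


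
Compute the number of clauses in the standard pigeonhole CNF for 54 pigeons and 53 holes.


The PHP encoding has two parts:
1) At-least-one-hole clauses: 54 (one per pigeon, each with 53 literals).
2) At-most-one-pigeon-per-hole clauses: 53 holes * C(54,2) = 53 * 1431 = 75843.
Total clauses = 54 + 75843 = 75897.

75897


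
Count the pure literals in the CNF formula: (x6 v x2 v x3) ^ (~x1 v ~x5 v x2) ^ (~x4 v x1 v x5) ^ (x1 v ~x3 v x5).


A pure literal appears in only one polarity across all clauses.
Pure literals: x2 (positive only), x4 (negative only), x6 (positive only).
Count = 3.

3


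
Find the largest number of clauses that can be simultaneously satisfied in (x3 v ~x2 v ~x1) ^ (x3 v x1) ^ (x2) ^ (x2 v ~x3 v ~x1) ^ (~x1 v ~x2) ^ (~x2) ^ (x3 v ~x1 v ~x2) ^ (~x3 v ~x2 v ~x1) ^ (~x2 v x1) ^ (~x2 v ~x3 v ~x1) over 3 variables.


Enumerate all 8 truth assignments.
For each, count how many of the 10 clauses are satisfied.
The formula is not fully satisfiable, so the maximum is below 10.
Maximum simultaneously satisfiable clauses = 9.

9


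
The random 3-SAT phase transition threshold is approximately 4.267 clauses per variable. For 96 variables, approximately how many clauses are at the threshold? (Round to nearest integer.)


The 3-SAT phase transition occurs at approximately 4.267 clauses per variable.
m = 4.267 * 96 = 409.632.
Rounded to nearest integer: 410.

410


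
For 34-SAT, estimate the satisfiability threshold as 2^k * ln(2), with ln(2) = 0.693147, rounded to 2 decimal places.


Using the asymptotic formula: threshold ~ 2^k * ln(2).
2^34 = 17179869184.
17179869184 * 0.693147 = 11908174785.28.

11908174785.28


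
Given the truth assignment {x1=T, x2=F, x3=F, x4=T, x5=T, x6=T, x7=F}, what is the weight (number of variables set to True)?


The weight is the number of variables assigned True.
True variables: x1, x4, x5, x6.
Weight = 4.

4


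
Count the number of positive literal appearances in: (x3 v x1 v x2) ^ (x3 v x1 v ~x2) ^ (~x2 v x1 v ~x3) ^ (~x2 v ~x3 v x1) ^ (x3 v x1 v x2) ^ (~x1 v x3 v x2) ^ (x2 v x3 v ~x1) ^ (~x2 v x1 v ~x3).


Scan each clause for unnegated literals.
Clause 1: 3 positive; Clause 2: 2 positive; Clause 3: 1 positive; Clause 4: 1 positive; Clause 5: 3 positive; Clause 6: 2 positive; Clause 7: 2 positive; Clause 8: 1 positive.
Total positive literal occurrences = 15.

15


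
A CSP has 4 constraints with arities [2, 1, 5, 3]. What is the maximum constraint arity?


The arities are: 2, 1, 5, 3.
Scan for the maximum value.
Maximum arity = 5.

5


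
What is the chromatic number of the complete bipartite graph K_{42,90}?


K_{42,90} is bipartite by definition: the two parts are independent sets, with every edge crossing between them.
Color all vertices in one part with color 1 and all vertices in the other part with color 2.
Since the graph has at least one edge, one color does not suffice.
Chromatic number = 2.

2


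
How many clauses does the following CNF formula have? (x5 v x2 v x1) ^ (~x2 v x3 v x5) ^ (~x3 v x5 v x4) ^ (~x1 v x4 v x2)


Each group enclosed in parentheses joined by ^ is one clause.
Counting the conjuncts: 4 clauses.

4


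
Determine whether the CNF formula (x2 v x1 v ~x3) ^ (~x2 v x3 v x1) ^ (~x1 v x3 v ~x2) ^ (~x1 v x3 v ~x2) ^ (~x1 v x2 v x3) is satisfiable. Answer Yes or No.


Check all 8 possible truth assignments.
Number of satisfying assignments found: 4.
The formula is satisfiable.

Yes


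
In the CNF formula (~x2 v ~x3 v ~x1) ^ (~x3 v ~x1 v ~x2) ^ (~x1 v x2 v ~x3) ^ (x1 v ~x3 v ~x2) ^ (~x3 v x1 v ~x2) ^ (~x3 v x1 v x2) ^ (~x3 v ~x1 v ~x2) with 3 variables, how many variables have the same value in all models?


Find all satisfying assignments: 4 model(s).
Check which variables have the same value in every model.
Fixed variables: x3=F.
Backbone size = 1.

1


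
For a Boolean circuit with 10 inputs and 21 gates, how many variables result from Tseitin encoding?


The Tseitin transformation introduces one auxiliary variable per gate.
Total variables = inputs + gates = 10 + 21 = 31.

31


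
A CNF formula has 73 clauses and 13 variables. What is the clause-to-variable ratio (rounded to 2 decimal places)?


Clause-to-variable ratio = clauses / variables.
73 / 13 = 5.62.

5.62


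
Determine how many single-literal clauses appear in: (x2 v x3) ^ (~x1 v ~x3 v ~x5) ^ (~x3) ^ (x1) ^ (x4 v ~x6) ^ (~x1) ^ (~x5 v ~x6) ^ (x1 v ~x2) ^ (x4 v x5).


A unit clause contains exactly one literal.
Unit clauses found: (~x3), (x1), (~x1).
Count = 3.

3


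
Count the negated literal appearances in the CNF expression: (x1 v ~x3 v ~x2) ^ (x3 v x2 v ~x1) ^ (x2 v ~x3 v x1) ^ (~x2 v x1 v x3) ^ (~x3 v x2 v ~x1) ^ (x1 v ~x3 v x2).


Scan each clause for negated literals.
Clause 1: 2 negative; Clause 2: 1 negative; Clause 3: 1 negative; Clause 4: 1 negative; Clause 5: 2 negative; Clause 6: 1 negative.
Total negative literal occurrences = 8.

8


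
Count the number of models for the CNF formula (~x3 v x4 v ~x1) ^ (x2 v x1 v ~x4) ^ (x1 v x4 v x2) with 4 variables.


Enumerate all 16 truth assignments over 4 variables.
Test each against every clause.
Satisfying assignments found: 10.

10


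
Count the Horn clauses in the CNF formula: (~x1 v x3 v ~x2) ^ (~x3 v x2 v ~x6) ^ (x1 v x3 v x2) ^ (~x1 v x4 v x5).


A Horn clause has at most one positive literal.
Clause 1: 1 positive lit(s) -> Horn
Clause 2: 1 positive lit(s) -> Horn
Clause 3: 3 positive lit(s) -> not Horn
Clause 4: 2 positive lit(s) -> not Horn
Total Horn clauses = 2.

2


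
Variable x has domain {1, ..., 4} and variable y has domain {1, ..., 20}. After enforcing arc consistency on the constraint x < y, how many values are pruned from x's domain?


For the constraint x < y, x needs a supporting value in y's domain.
x can be at most 19 (one less than y's maximum).
Valid x values from domain: 4 out of 4.
Pruned = 4 - 4 = 0.

0


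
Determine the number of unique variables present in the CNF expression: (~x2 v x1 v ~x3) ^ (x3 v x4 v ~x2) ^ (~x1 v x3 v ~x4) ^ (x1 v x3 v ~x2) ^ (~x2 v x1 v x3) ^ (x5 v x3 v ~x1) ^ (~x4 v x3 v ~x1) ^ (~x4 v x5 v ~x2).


Identify each distinct variable in the formula.
Variables found: x1, x2, x3, x4, x5.
Total distinct variables = 5.

5


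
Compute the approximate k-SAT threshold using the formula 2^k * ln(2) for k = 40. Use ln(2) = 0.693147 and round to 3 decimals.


Using the asymptotic formula: threshold ~ 2^k * ln(2).
2^40 = 1099511627776.
1099511627776 * 0.693147 = 762123186258.051.

762123186258.051


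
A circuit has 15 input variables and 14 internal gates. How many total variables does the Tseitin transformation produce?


The Tseitin transformation introduces one auxiliary variable per gate.
Total variables = inputs + gates = 15 + 14 = 29.

29


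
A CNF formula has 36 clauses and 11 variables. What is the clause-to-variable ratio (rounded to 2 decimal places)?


Clause-to-variable ratio = clauses / variables.
36 / 11 = 3.27.

3.27


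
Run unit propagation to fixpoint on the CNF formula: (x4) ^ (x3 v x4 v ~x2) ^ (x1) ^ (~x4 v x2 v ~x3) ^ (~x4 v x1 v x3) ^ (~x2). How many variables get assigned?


Unit propagation repeatedly assigns the literal in any unit clause, then simplifies.
Assignments in order: x4 = T, x1 = T, x2 = F, x3 = F.
No further unit clauses remain.
Total variables assigned = 4.

4


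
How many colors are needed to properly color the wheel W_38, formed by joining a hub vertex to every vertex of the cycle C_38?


W_38 consists of the cycle C_38 together with a hub vertex adjacent to every cycle vertex.
The cycle C_38 needs 2 colors (even cycle -> 2).
The hub is adjacent to every cycle vertex, so it must receive a new color distinct from all of them.
Chromatic number = 2 + 1 = 3.

3


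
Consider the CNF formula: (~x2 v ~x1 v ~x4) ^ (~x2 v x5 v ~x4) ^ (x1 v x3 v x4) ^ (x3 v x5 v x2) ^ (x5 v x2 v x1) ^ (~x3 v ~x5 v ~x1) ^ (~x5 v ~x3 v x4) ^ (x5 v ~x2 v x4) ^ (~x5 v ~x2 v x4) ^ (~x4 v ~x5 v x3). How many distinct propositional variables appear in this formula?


Identify each distinct variable in the formula.
Variables found: x1, x2, x3, x4, x5.
Total distinct variables = 5.

5


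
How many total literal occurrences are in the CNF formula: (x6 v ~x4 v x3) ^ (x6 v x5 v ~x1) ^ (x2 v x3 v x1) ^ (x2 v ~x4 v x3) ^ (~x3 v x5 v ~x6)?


Clause lengths: 3, 3, 3, 3, 3.
Sum = 3 + 3 + 3 + 3 + 3 = 15.

15


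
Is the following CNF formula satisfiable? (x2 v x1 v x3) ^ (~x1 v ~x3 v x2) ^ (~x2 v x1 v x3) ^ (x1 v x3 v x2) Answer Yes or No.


Check all 8 possible truth assignments.
Number of satisfying assignments found: 5.
The formula is satisfiable.

Yes


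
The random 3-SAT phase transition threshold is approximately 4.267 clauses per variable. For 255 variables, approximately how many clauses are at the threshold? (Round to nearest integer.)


The 3-SAT phase transition occurs at approximately 4.267 clauses per variable.
m = 4.267 * 255 = 1088.085.
Rounded to nearest integer: 1088.

1088


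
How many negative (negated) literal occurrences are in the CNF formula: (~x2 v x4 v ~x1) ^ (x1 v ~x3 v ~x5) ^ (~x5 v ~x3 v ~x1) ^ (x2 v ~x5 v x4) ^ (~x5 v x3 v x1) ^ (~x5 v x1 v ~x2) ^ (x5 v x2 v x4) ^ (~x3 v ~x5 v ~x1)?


Scan each clause for negated literals.
Clause 1: 2 negative; Clause 2: 2 negative; Clause 3: 3 negative; Clause 4: 1 negative; Clause 5: 1 negative; Clause 6: 2 negative; Clause 7: 0 negative; Clause 8: 3 negative.
Total negative literal occurrences = 14.

14


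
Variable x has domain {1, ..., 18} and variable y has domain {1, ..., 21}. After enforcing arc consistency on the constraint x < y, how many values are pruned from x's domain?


For the constraint x < y, x needs a supporting value in y's domain.
x can be at most 20 (one less than y's maximum).
Valid x values from domain: 18 out of 18.
Pruned = 18 - 18 = 0.

0


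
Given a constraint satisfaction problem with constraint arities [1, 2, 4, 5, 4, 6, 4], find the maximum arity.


The arities are: 1, 2, 4, 5, 4, 6, 4.
Scan for the maximum value.
Maximum arity = 6.

6


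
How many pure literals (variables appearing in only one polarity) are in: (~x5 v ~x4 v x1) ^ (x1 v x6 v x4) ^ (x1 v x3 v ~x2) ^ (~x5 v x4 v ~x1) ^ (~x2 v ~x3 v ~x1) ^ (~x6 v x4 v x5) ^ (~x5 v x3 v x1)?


A pure literal appears in only one polarity across all clauses.
Pure literals: x2 (negative only).
Count = 1.

1


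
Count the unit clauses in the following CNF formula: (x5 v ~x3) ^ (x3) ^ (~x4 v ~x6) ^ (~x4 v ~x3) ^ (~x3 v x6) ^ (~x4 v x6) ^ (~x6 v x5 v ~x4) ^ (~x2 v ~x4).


A unit clause contains exactly one literal.
Unit clauses found: (x3).
Count = 1.

1


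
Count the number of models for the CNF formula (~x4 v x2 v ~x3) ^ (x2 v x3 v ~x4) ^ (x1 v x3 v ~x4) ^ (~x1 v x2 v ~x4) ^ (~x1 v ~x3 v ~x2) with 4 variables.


Enumerate all 16 truth assignments over 4 variables.
Test each against every clause.
Satisfying assignments found: 9.

9


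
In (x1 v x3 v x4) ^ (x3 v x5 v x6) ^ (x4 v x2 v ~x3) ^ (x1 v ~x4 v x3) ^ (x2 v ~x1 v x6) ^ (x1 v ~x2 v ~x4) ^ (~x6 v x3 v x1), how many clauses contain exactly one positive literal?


A definite clause has exactly one positive literal.
Clause 1: 3 positive -> not definite
Clause 2: 3 positive -> not definite
Clause 3: 2 positive -> not definite
Clause 4: 2 positive -> not definite
Clause 5: 2 positive -> not definite
Clause 6: 1 positive -> definite
Clause 7: 2 positive -> not definite
Definite clause count = 1.

1


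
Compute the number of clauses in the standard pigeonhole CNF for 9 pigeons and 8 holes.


The PHP encoding has two parts:
1) At-least-one-hole clauses: 9 (one per pigeon, each with 8 literals).
2) At-most-one-pigeon-per-hole clauses: 8 holes * C(9,2) = 8 * 36 = 288.
Total clauses = 9 + 288 = 297.

297


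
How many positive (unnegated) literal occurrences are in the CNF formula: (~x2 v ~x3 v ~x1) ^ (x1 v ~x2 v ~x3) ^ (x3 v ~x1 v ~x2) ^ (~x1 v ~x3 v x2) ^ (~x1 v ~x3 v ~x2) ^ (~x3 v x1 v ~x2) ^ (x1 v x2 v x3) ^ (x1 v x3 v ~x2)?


Scan each clause for unnegated literals.
Clause 1: 0 positive; Clause 2: 1 positive; Clause 3: 1 positive; Clause 4: 1 positive; Clause 5: 0 positive; Clause 6: 1 positive; Clause 7: 3 positive; Clause 8: 2 positive.
Total positive literal occurrences = 9.

9


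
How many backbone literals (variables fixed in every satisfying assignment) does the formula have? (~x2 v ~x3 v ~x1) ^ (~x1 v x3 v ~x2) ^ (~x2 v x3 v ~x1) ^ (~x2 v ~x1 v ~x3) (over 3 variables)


Find all satisfying assignments: 6 model(s).
Check which variables have the same value in every model.
No variable is fixed across all models.
Backbone size = 0.

0


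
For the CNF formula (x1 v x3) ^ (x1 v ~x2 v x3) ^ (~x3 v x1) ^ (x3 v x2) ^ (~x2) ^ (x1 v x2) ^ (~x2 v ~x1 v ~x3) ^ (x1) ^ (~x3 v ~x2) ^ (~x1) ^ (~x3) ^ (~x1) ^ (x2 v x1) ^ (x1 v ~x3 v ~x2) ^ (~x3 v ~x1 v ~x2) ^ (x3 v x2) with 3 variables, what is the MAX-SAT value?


Enumerate all 8 truth assignments.
For each, count how many of the 16 clauses are satisfied.
The formula is not fully satisfiable, so the maximum is below 16.
Maximum simultaneously satisfiable clauses = 13.

13


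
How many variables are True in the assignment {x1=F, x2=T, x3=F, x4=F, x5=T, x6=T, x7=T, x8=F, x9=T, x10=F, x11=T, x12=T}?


The weight is the number of variables assigned True.
True variables: x2, x5, x6, x7, x9, x11, x12.
Weight = 7.

7


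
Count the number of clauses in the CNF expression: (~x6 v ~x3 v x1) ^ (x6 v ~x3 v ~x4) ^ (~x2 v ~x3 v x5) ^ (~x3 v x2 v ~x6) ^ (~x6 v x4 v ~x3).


Each group enclosed in parentheses joined by ^ is one clause.
Counting the conjuncts: 5 clauses.

5


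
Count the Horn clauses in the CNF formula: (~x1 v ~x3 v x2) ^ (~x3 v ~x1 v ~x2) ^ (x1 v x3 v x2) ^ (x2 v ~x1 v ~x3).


A Horn clause has at most one positive literal.
Clause 1: 1 positive lit(s) -> Horn
Clause 2: 0 positive lit(s) -> Horn
Clause 3: 3 positive lit(s) -> not Horn
Clause 4: 1 positive lit(s) -> Horn
Total Horn clauses = 3.

3


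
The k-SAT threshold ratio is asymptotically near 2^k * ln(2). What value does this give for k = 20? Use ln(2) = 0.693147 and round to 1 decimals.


Using the asymptotic formula: threshold ~ 2^k * ln(2).
2^20 = 1048576.
1048576 * 0.693147 = 726817.3.

726817.3


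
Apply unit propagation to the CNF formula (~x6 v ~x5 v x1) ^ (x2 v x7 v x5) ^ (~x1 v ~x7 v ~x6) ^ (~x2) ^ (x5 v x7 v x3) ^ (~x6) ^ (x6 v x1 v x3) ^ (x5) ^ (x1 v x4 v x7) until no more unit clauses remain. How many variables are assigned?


Unit propagation repeatedly assigns the literal in any unit clause, then simplifies.
Assignments in order: x2 = F, x6 = F, x5 = T.
No further unit clauses remain.
Total variables assigned = 3.

3


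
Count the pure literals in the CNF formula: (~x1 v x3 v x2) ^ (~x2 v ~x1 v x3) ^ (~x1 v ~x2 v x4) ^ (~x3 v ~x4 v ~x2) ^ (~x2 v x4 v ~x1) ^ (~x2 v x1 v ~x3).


A pure literal appears in only one polarity across all clauses.
No pure literals found.
Count = 0.

0


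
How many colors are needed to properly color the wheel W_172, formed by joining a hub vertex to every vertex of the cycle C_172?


W_172 consists of the cycle C_172 together with a hub vertex adjacent to every cycle vertex.
The cycle C_172 needs 2 colors (even cycle -> 2).
The hub is adjacent to every cycle vertex, so it must receive a new color distinct from all of them.
Chromatic number = 2 + 1 = 3.

3


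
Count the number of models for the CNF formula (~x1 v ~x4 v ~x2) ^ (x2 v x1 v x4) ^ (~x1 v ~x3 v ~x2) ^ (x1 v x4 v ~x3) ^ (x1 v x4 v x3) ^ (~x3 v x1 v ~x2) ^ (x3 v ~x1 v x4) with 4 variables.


Enumerate all 16 truth assignments over 4 variables.
Test each against every clause.
Satisfying assignments found: 6.

6


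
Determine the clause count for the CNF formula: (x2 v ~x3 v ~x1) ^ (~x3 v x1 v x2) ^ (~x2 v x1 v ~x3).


Each group enclosed in parentheses joined by ^ is one clause.
Counting the conjuncts: 3 clauses.

3


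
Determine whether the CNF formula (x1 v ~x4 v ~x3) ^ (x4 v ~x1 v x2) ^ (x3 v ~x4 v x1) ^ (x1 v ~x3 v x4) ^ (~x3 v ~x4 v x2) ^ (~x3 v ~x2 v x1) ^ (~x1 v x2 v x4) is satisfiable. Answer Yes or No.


Check all 16 possible truth assignments.
Number of satisfying assignments found: 7.
The formula is satisfiable.

Yes


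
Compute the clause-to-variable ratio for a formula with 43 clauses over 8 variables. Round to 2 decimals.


Clause-to-variable ratio = clauses / variables.
43 / 8 = 5.38.

5.38


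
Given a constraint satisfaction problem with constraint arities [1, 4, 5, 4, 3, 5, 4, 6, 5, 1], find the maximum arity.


The arities are: 1, 4, 5, 4, 3, 5, 4, 6, 5, 1.
Scan for the maximum value.
Maximum arity = 6.

6


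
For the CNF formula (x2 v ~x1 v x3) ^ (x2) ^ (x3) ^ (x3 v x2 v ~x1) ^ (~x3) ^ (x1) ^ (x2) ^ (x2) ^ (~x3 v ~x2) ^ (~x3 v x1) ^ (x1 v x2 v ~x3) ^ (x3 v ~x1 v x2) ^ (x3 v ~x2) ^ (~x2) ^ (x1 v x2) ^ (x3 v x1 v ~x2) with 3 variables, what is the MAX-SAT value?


Enumerate all 8 truth assignments.
For each, count how many of the 16 clauses are satisfied.
The formula is not fully satisfiable, so the maximum is below 16.
Maximum simultaneously satisfiable clauses = 13.

13


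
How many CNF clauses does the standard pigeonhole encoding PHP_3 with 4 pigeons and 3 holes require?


The PHP encoding has two parts:
1) At-least-one-hole clauses: 4 (one per pigeon, each with 3 literals).
2) At-most-one-pigeon-per-hole clauses: 3 holes * C(4,2) = 3 * 6 = 18.
Total clauses = 4 + 18 = 22.

22


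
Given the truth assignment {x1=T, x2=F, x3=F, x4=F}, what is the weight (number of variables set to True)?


The weight is the number of variables assigned True.
True variables: x1.
Weight = 1.

1


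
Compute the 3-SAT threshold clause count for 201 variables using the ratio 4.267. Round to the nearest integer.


The 3-SAT phase transition occurs at approximately 4.267 clauses per variable.
m = 4.267 * 201 = 857.667.
Rounded to nearest integer: 858.

858


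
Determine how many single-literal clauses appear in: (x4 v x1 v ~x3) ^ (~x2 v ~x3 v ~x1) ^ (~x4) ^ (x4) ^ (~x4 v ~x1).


A unit clause contains exactly one literal.
Unit clauses found: (~x4), (x4).
Count = 2.

2


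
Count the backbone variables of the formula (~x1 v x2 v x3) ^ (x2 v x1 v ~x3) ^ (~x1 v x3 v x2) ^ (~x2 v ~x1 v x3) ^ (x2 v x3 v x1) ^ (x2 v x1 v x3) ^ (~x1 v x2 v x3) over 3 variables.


Find all satisfying assignments: 4 model(s).
Check which variables have the same value in every model.
No variable is fixed across all models.
Backbone size = 0.

0


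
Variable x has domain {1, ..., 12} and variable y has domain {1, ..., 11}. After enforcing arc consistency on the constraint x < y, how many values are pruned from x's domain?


For the constraint x < y, x needs a supporting value in y's domain.
x can be at most 10 (one less than y's maximum).
Valid x values from domain: 10 out of 12.
Pruned = 12 - 10 = 2.

2


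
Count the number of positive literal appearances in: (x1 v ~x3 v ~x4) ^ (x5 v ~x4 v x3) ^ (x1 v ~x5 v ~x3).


Scan each clause for unnegated literals.
Clause 1: 1 positive; Clause 2: 2 positive; Clause 3: 1 positive.
Total positive literal occurrences = 4.

4


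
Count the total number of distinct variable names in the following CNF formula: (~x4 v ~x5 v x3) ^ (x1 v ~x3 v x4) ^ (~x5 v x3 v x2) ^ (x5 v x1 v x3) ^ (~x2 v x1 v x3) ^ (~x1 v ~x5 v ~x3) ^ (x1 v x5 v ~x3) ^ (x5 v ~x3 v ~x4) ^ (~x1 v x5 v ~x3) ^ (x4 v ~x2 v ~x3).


Identify each distinct variable in the formula.
Variables found: x1, x2, x3, x4, x5.
Total distinct variables = 5.

5


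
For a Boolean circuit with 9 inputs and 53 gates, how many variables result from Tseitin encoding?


The Tseitin transformation introduces one auxiliary variable per gate.
Total variables = inputs + gates = 9 + 53 = 62.

62


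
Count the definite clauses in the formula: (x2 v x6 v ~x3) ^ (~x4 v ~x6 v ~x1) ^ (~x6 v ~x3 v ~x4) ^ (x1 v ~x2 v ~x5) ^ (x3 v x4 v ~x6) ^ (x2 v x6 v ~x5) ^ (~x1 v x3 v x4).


A definite clause has exactly one positive literal.
Clause 1: 2 positive -> not definite
Clause 2: 0 positive -> not definite
Clause 3: 0 positive -> not definite
Clause 4: 1 positive -> definite
Clause 5: 2 positive -> not definite
Clause 6: 2 positive -> not definite
Clause 7: 2 positive -> not definite
Definite clause count = 1.

1


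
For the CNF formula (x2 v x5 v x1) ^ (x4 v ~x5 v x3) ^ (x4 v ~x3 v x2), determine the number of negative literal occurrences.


Scan each clause for negated literals.
Clause 1: 0 negative; Clause 2: 1 negative; Clause 3: 1 negative.
Total negative literal occurrences = 2.

2


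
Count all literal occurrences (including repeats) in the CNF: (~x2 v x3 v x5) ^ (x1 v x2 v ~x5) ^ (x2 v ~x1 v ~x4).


Clause lengths: 3, 3, 3.
Sum = 3 + 3 + 3 = 9.

9


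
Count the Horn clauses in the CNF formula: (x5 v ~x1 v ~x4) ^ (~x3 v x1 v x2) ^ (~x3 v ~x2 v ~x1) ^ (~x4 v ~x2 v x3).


A Horn clause has at most one positive literal.
Clause 1: 1 positive lit(s) -> Horn
Clause 2: 2 positive lit(s) -> not Horn
Clause 3: 0 positive lit(s) -> Horn
Clause 4: 1 positive lit(s) -> Horn
Total Horn clauses = 3.

3


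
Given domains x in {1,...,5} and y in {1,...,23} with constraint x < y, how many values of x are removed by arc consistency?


For the constraint x < y, x needs a supporting value in y's domain.
x can be at most 22 (one less than y's maximum).
Valid x values from domain: 5 out of 5.
Pruned = 5 - 5 = 0.

0


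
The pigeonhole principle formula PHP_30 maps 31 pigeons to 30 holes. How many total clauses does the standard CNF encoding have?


The PHP encoding has two parts:
1) At-least-one-hole clauses: 31 (one per pigeon, each with 30 literals).
2) At-most-one-pigeon-per-hole clauses: 30 holes * C(31,2) = 30 * 465 = 13950.
Total clauses = 31 + 13950 = 13981.

13981


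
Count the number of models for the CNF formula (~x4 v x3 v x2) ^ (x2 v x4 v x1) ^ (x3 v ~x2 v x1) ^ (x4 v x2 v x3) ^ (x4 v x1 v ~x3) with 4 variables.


Enumerate all 16 truth assignments over 4 variables.
Test each against every clause.
Satisfying assignments found: 8.

8


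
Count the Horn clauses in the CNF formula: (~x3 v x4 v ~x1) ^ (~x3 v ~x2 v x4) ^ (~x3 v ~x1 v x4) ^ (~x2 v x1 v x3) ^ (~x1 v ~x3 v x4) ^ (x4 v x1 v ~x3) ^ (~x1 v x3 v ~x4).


A Horn clause has at most one positive literal.
Clause 1: 1 positive lit(s) -> Horn
Clause 2: 1 positive lit(s) -> Horn
Clause 3: 1 positive lit(s) -> Horn
Clause 4: 2 positive lit(s) -> not Horn
Clause 5: 1 positive lit(s) -> Horn
Clause 6: 2 positive lit(s) -> not Horn
Clause 7: 1 positive lit(s) -> Horn
Total Horn clauses = 5.

5


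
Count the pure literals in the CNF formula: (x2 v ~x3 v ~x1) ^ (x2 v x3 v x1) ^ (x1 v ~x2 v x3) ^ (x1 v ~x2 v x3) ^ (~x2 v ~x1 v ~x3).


A pure literal appears in only one polarity across all clauses.
No pure literals found.
Count = 0.

0


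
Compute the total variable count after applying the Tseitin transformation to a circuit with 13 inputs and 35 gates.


The Tseitin transformation introduces one auxiliary variable per gate.
Total variables = inputs + gates = 13 + 35 = 48.

48


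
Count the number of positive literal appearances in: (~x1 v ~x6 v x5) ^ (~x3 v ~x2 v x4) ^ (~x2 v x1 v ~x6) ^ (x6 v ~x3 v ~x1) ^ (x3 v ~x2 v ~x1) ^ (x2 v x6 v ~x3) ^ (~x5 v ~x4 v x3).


Scan each clause for unnegated literals.
Clause 1: 1 positive; Clause 2: 1 positive; Clause 3: 1 positive; Clause 4: 1 positive; Clause 5: 1 positive; Clause 6: 2 positive; Clause 7: 1 positive.
Total positive literal occurrences = 8.

8


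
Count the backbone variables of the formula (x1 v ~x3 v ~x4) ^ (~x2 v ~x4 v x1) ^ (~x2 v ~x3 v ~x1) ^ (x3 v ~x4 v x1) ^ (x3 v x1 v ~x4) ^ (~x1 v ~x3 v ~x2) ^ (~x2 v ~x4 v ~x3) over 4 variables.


Find all satisfying assignments: 10 model(s).
Check which variables have the same value in every model.
No variable is fixed across all models.
Backbone size = 0.

0


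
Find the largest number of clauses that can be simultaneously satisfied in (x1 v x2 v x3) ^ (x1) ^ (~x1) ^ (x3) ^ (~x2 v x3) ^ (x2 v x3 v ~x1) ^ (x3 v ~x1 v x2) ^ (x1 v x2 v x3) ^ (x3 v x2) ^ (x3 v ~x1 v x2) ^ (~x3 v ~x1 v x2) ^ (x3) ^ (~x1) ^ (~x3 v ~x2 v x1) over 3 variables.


Enumerate all 8 truth assignments.
For each, count how many of the 14 clauses are satisfied.
The formula is not fully satisfiable, so the maximum is below 14.
Maximum simultaneously satisfiable clauses = 13.

13


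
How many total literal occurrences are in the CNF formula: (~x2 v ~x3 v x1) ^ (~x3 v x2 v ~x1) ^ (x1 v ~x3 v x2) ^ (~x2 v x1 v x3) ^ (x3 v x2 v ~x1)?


Clause lengths: 3, 3, 3, 3, 3.
Sum = 3 + 3 + 3 + 3 + 3 = 15.

15


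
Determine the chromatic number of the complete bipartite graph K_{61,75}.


K_{61,75} is bipartite by definition: the two parts are independent sets, with every edge crossing between them.
Color all vertices in one part with color 1 and all vertices in the other part with color 2.
Since the graph has at least one edge, one color does not suffice.
Chromatic number = 2.

2


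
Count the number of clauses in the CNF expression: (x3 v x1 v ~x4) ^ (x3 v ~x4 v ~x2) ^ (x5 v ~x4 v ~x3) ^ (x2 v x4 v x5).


Each group enclosed in parentheses joined by ^ is one clause.
Counting the conjuncts: 4 clauses.

4


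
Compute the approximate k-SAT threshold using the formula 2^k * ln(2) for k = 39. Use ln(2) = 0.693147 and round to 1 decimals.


Using the asymptotic formula: threshold ~ 2^k * ln(2).
2^39 = 549755813888.
549755813888 * 0.693147 = 381061593129.0.

381061593129.0


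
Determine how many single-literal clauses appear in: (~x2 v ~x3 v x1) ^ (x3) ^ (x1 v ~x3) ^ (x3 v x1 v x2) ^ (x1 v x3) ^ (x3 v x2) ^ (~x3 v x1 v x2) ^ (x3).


A unit clause contains exactly one literal.
Unit clauses found: (x3), (x3).
Count = 2.

2
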